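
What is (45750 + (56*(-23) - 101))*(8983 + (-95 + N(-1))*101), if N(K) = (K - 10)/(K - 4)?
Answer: -86459589/5 ≈ -1.7292e+7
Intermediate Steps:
N(K) = (-10 + K)/(-4 + K)
(45750 + (56*(-23) - 101))*(8983 + (-95 + N(-1))*101) = (45750 + (56*(-23) - 101))*(8983 + (-95 + (-10 - 1)/(-4 - 1))*101) = (45750 + (-1288 - 101))*(8983 + (-95 - 11/(-5))*101) = (45750 - 1389)*(8983 + (-95 - ⅕*(-11))*101) = 44361*(8983 + (-95 + 11/5)*101) = 44361*(8983 - 464/5*101) = 44361*(8983 - 46864/5) = 44361*(-1949/5) = -86459589/5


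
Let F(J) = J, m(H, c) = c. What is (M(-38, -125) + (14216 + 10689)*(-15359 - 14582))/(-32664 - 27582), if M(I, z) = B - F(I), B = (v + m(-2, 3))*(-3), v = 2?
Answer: 41426699/3347 ≈ 12377.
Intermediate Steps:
B = -15 (B = (2 + 3)*(-3) = 5*(-3) = -15)
M(I, z) = -15 - I
(M(-38, -125) + (14216 + 10689)*(-15359 - 14582))/(-32664 - 27582) = ((-15 - 1*(-38)) + (14216 + 10689)*(-15359 - 14582))/(-32664 - 27582) = ((-15 + 38) + 24905*(-29941))/(-60246) = (23 - 745680605)*(-1/60246) = -745680582*(-1/60246) = 41426699/3347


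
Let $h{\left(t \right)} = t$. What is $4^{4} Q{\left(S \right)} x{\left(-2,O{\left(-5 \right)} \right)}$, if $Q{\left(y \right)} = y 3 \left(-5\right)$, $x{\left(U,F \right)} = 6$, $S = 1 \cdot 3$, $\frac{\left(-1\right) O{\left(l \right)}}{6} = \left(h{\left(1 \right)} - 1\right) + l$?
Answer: $-69120$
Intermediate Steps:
$O{\left(l \right)} = - 6 l$ ($O{\left(l \right)} = - 6 \left(\left(1 - 1\right) + l\right) = - 6 \left(0 + l\right) = - 6 l$)
$S = 3$
$Q{\left(y \right)} = - 15 y$ ($Q{\left(y \right)} = 3 y \left(-5\right) = - 15 y$)
$4^{4} Q{\left(S \right)} x{\left(-2,O{\left(-5 \right)} \right)} = 4^{4} \left(\left(-15\right) 3\right) 6 = 256 \left(-45\right) 6 = \left(-11520\right) 6 = -69120$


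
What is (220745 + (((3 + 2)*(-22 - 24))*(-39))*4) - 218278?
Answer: 38347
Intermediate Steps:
(220745 + (((3 + 2)*(-22 - 24))*(-39))*4) - 218278 = (220745 + ((5*(-46))*(-39))*4) - 218278 = (220745 - 230*(-39)*4) - 218278 = (220745 + 8970*4) - 218278 = (220745 + 35880) - 218278 = 256625 - 218278 = 38347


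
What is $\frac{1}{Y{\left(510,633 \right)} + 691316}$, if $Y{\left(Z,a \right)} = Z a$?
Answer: $\frac{1}{1014146} \approx 9.8605 \cdot 10^{-7}$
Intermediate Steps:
$\frac{1}{Y{\left(510,633 \right)} + 691316} = \frac{1}{510 \cdot 633 + 691316} = \frac{1}{322830 + 691316} = \frac{1}{1014146}$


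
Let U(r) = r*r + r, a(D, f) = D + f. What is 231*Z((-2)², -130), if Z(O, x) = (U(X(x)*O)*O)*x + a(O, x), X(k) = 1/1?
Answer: -2431506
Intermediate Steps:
X(k) = 1
U(r) = r + r² (U(r) = r² + r = r + r²)
Z(O, x) = O + x + x*O²*(1 + O) (Z(O, x) = (((1*O)*(1 + 1*O))*O)*x + (O + x) = ((O*(1 + O))*O)*x + (O + x) = (O²*(1 + O))*x + (O + x) = x*O²*(1 + O) + (O + x) = O + x + x*O²*(1 + O))
231*Z((-2)², -130) = 231*((-2)² - 130 - 130*((-2)²)²*(1 + (-2)²)) = 231*(4 - 130 - 130*4²*(1 + 4)) = 231*(4 - 130 - 130*16*5) = 231*(4 - 130 - 10400) = 231*(-10526) = -2431506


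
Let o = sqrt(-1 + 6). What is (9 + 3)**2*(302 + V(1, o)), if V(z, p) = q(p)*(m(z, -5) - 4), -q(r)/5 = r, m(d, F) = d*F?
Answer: 43488 + 6480*sqrt(5) ≈ 57978.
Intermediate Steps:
m(d, F) = F*d
o = sqrt(5) ≈ 2.2361
q(r) = -5*r
V(z, p) = -5*p*(-4 - 5*z) (V(z, p) = (-5*p)*(-5*z - 4) = (-5*p)*(-4 - 5*z) = -5*p*(-4 - 5*z))
(9 + 3)**2*(302 + V(1, o)) = (9 + 3)**2*(302 + 5*sqrt(5)*(4 + 5*1)) = 12**2*(302 + 5*sqrt(5)*(4 + 5)) = 144*(302 + 5*sqrt(5)*9) = 144*(302 + 45*sqrt(5)) = 43488 + 6480*sqrt(5)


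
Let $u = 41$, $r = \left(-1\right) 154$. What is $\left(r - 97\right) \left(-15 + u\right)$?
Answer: $-6526$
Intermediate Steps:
$r = -154$
$\left(r - 97\right) \left(-15 + u\right) = \left(-154 - 97\right) \left(-15 + 41\right) = \left(-251\right) 26 = -6526$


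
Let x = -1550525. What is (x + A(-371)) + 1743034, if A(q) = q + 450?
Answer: 192588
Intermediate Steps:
A(q) = 450 + q
(x + A(-371)) + 1743034 = (-1550525 + (450 - 371)) + 1743034 = (-1550525 + 79) + 1743034 = -1550446 + 1743034 = 192588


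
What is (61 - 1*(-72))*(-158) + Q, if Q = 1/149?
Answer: -3131085/149 ≈ -21014.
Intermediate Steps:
Q = 1/149 (Q = 1*(1/149) = 1/149 ≈ 0.0067114)
(61 - 1*(-72))*(-158) + Q = (61 - 1*(-72))*(-158) + 1/149 = (61 + 72)*(-158) + 1/149 = 133*(-158) + 1/149 = -21014 + 1/149 = -3131085/149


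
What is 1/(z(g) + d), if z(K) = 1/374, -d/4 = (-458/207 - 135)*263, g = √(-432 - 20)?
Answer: 77418/11175103751 ≈ 6.9277e-6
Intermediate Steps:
g = 2*I*√113 (g = √(-452) = 2*I*√113 ≈ 21.26*I)
d = 29879956/207 (d = -4*(-458/207 - 135)*263 = -(-113612)*263/207 = -4*(-7469989/207) = 29879956/207 ≈ 1.4435e+5)
z(K) = 1/374
1/(z(g) + d) = 1/(1/374 + 29879956/207) = 1/(11175103751/77418) = 77418/11175103751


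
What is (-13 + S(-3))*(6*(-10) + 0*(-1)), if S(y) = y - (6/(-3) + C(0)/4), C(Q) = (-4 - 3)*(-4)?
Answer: 1260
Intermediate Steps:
C(Q) = 28 (C(Q) = -7*(-4) = 28)
S(y) = -5 + y (S(y) = y - (6/(-3) + 28/4) = y - (6*(-1/3) + 28*(1/4)) = y - (-2 + 7) = y - 1*5 = y - 5 = -5 + y)
(-13 + S(-3))*(6*(-10) + 0*(-1)) = (-13 + (-5 - 3))*(6*(-10) + 0*(-1)) = (-13 - 8)*(-60 + 0) = -21*(-60) = 1260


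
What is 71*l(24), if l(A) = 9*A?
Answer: 15336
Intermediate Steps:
71*l(24) = 71*(9*24) = 71*216 = 15336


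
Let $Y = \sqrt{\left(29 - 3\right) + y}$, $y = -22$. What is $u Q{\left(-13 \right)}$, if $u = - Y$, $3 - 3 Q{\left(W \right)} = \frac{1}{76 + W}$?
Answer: $- \frac{376}{189} \approx -1.9894$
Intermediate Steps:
$Y = 2$ ($Y = \sqrt{\left(29 - 3\right) - 22} = \sqrt{26 - 22} = \sqrt{4} = 2$)
$Q{\left(W \right)} = 1 - \frac{1}{3 \left(76 + W\right)}$
$u = -2$ ($u = \left(-1\right) 2 = -2$)
$u Q{\left(-13 \right)} = - 2 \frac{\frac{227}{3} - 13}{76 - 13} = - 2 \cdot \frac{1}{63} \cdot \frac{188}{3} = \left(-2\right) \frac{188}{189} = - \frac{376}{189}$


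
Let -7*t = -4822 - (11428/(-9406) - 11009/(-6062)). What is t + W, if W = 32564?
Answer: 6636193470279/199567102 ≈ 33253.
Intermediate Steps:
t = 137490360751/199567102 (t = -(-4822 - (11428/(-9406) - 11009/(-6062)))/7 = -(-4822 - (11428*(-1/9406) - 11009*(-1/6062)))/7 = -(-4822 - (-5714/4703 + 11009/6062))/7 = -(-4822 - 1*17137059/28509586)/7 = -(-4822 - 17137059/28509586)/7 = -1/7*(-137490360751/28509586) = 137490360751/199567102 ≈ 688.94)
t + W = 137490360751/199567102 + 32564 = 6636193470279/199567102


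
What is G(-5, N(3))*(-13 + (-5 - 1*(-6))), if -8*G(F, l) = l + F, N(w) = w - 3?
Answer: -15/2 ≈ -7.5000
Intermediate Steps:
N(w) = -3 + w
G(F, l) = -F/8 - l/8 (G(F, l) = -(l + F)/8 = -(F + l)/8 = -F/8 - l/8)
G(-5, N(3))*(-13 + (-5 - 1*(-6))) = (-⅛*(-5) - (-3 + 3)/8)*(-13 + (-5 - 1*(-6))) = (5/8 - ⅛*0)*(-13 + (-5 + 6)) = (5/8 + 0)*(-13 + 1) = (5/8)*(-12) = -15/2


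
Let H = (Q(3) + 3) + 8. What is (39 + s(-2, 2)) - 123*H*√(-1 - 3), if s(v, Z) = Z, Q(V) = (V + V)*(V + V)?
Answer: 41 - 11562*I ≈ 41.0 - 11562.0*I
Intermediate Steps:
Q(V) = 4*V² (Q(V) = (2*V)*(2*V) = 4*V²)
H = 47 (H = (4*3² + 3) + 8 = (4*9 + 3) + 8 = (36 + 3) + 8 = 39 + 8 = 47)
(39 + s(-2, 2)) - 123*H*√(-1 - 3) = (39 + 2) - 5781*√(-1 - 3) = 41 - 5781*√(-4) = 41 - 5781*2*I = 41 - 11562*I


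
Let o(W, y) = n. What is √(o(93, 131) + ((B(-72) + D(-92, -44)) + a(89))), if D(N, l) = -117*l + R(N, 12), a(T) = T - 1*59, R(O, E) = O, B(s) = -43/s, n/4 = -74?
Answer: √689846/12 ≈ 69.214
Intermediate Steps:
n = -296 (n = 4*(-74) = -296)
o(W, y) = -296
a(T) = -59 + T (a(T) = T - 59 = -59 + T)
D(N, l) = N - 117*l (D(N, l) = -117*l + N = N - 117*l)
√(o(93, 131) + ((B(-72) + D(-92, -44)) + a(89))) = √(-296 + ((-43/(-72) + (-92 - 117*(-44))) + (-59 + 89))) = √(-296 + ((-43*(-1/72) + (-92 + 5148)) + 30)) = √(-296 + ((43/72 + 5056) + 30)) = √(-296 + (364075/72 + 30)) = √(-296 + 366235/72) = √(344923/72) = √689846/12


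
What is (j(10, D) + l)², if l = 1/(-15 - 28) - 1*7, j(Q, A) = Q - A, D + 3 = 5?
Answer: 1764/1849 ≈ 0.95403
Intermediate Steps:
D = 2 (D = -3 + 5 = 2)
l = -302/43 (l = 1/(-43) - 7 = -1/43 - 7 = -302/43 ≈ -7.0233)
(j(10, D) + l)² = ((10 - 1*2) - 302/43)² = ((10 - 2) - 302/43)² = (8 - 302/43)² = (42/43)² = 1764/1849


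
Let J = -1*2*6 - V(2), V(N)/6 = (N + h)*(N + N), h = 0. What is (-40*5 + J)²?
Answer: 67600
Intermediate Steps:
V(N) = 12*N² (V(N) = 6*((N + 0)*(N + N)) = 6*(N*(2*N)) = 6*(2*N²) = 12*N²)
J = -60 (J = -1*2*6 - 12*2² = -2*6 - 12*4 = -12 - 1*48 = -12 - 48 = -60)
(-40*5 + J)² = (-40*5 - 60)² = (-20*10 - 60)² = (-200 - 60)² = (-260)² = 67600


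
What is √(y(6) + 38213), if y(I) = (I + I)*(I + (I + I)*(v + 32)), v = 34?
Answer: √47789 ≈ 218.61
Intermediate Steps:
y(I) = 266*I² (y(I) = (I + I)*(I + (I + I)*(34 + 32)) = (2*I)*(I + (2*I)*66) = (2*I)*(I + 132*I) = (2*I)*(133*I) = 266*I²)
√(y(6) + 38213) = √(266*6² + 38213) = √(266*36 + 38213) = √(9576 + 38213) = √47789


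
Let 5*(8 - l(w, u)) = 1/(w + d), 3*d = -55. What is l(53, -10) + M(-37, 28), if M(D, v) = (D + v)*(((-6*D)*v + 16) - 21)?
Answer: -29063323/520 ≈ -55891.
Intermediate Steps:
d = -55/3 (d = (⅓)*(-55) = -55/3 ≈ -18.333)
l(w, u) = 8 - 1/(5*(-55/3 + w)) (l(w, u) = 8 - 1/(5*(w - 55/3)) = 8 - 1/(5*(-55/3 + w)))
M(D, v) = (-5 - 6*D*v)*(D + v) (M(D, v) = (D + v)*((-6*D*v + 16) - 21) = (D + v)*((16 - 6*D*v) - 21) = (D + v)*(-5 - 6*D*v) = (-5 - 6*D*v)*(D + v))
l(53, -10) + M(-37, 28) = (-2203 + 120*53)/(5*(-55 + 3*53)) + (-5*(-37) - 5*28 - 6*(-37)*28² - 6*28*(-37)²) = (-2203 + 6360)/(5*(-55 + 159)) + (185 - 140 - 6*(-37)*784 - 6*28*1369) = (⅕)*4157/104 + (185 - 140 + 174048 - 229992) = (⅕)*(1/104)*4157 - 55899 = 4157/520 - 55899 = -29063323/520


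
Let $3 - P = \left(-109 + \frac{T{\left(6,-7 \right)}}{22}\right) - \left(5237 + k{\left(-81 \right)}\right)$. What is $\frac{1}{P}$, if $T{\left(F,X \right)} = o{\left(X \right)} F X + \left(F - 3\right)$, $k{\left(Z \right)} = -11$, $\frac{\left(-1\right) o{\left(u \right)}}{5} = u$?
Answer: $\frac{22}{118903} \approx 0.00018502$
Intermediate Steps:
$o{\left(u \right)} = - 5 u$
$T{\left(F,X \right)} = -3 + F - 5 F X^{2}$ ($T{\left(F,X \right)} = - 5 X F X + \left(F - 3\right) = - 5 F X X + \left(-3 + F\right) = - 5 F X^{2} + \left(-3 + F\right) = -3 + F - 5 F X^{2}$)
$P = \frac{118903}{22}$ ($P = 3 - \left(\left(-109 + \frac{-3 + 6 - 30 \left(-7\right)^{2}}{22}\right) - \left(5237 - 11\right)\right) = 3 - \left(\left(-109 + \left(-3 + 6 - 30 \cdot 49\right) \frac{1}{22}\right) - 5226\right) = 3 - \left(\left(-109 + \left(-3 + 6 - 1470\right) \frac{1}{22}\right) - 5226\right) = 3 - \left(\left(-109 - \frac{1467}{22}\right) - 5226\right) = 3 - \left(- \frac{3865}{22} - 5226\right) = 3 - - \frac{118837}{22} = 3 + \frac{118837}{22} = \frac{118903}{22} \approx 5404.7$)
$\frac{1}{P} = \frac{1}{\frac{118903}{22}} = \frac{22}{118903}$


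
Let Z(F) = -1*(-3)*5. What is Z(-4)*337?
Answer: 5055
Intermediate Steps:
Z(F) = 15 (Z(F) = 3*5 = 15)
Z(-4)*337 = 15*337 = 5055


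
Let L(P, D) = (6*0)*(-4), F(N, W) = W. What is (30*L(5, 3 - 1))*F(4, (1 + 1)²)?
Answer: 0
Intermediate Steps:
L(P, D) = 0 (L(P, D) = 0*(-4) = 0)
(30*L(5, 3 - 1))*F(4, (1 + 1)²) = (30*0)*(1 + 1)² = 0*2² = 0*4 = 0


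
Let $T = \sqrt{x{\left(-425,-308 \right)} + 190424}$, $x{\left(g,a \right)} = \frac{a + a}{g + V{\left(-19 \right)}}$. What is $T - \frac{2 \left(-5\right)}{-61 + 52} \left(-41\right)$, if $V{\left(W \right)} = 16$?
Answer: $\frac{410}{9} + \frac{8 \sqrt{497727642}}{409} \approx 481.93$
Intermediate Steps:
$x{\left(g,a \right)} = \frac{2 a}{16 + g}$ ($x{\left(g,a \right)} = \frac{a + a}{g + 16} = \frac{2 a}{16 + g}$)
$T = \frac{8 \sqrt{497727642}}{409}$ ($T = \sqrt{2 \left(-308\right) \frac{1}{16 - 425} + 190424} = \sqrt{2 \left(-308\right) \frac{1}{-409} + 190424} = \sqrt{2 \left(-308\right) \left(- \frac{1}{409}\right) + 190424} = \sqrt{\frac{616}{409} + 190424} = \sqrt{\frac{77884032}{409}} = \frac{8 \sqrt{497727642}}{409} \approx 436.38$)
$T - \frac{2 \left(-5\right)}{-61 + 52} \left(-41\right) = \frac{8 \sqrt{497727642}}{409} - \frac{2 \left(-5\right)}{-61 + 52} \left(-41\right) = \frac{8 \sqrt{497727642}}{409} - \frac{1}{-9} \left(-10\right) \left(-41\right) = \frac{8 \sqrt{497727642}}{409} - \left(- \frac{1}{9}\right) \left(-10\right) \left(-41\right) = \frac{8 \sqrt{497727642}}{409} - \frac{10}{9} \left(-41\right) = \frac{8 \sqrt{497727642}}{409} - - \frac{410}{9} = \frac{8 \sqrt{497727642}}{409} + \frac{410}{9} = \frac{410}{9} + \frac{8 \sqrt{497727642}}{409}$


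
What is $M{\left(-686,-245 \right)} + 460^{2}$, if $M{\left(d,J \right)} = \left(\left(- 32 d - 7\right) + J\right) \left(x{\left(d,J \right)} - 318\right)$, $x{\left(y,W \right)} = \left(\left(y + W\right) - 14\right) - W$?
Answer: $-21879000$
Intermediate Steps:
$x{\left(y,W \right)} = -14 + y$ ($x{\left(y,W \right)} = \left(\left(W + y\right) - 14\right) - W = \left(-14 + W + y\right) - W = -14 + y$)
$M{\left(d,J \right)} = \left(-332 + d\right) \left(-7 + J - 32 d\right)$ ($M{\left(d,J \right)} = \left(\left(- 32 d - 7\right) + J\right) \left(\left(-14 + d\right) - 318\right) = \left(\left(-7 - 32 d\right) + J\right) \left(-332 + d\right) = \left(-7 + J - 32 d\right) \left(-332 + d\right) = \left(-332 + d\right) \left(-7 + J - 32 d\right)$)
$M{\left(-686,-245 \right)} + 460^{2} = \left(2324 - -81340 - 32 \left(-686\right)^{2} + 10617 \left(-686\right) - -168070\right) + 460^{2} = \left(2324 + 81340 - 15059072 - 7283262 + 168070\right) + 211600 = -22090600 + 211600 = -21879000$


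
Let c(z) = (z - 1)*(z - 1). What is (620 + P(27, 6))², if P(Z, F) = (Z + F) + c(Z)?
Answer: 1766241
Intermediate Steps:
c(z) = (-1 + z)² (c(z) = (-1 + z)*(-1 + z) = (-1 + z)²)
P(Z, F) = F + Z + (-1 + Z)² (P(Z, F) = (Z + F) + (-1 + Z)² = (F + Z) + (-1 + Z)² = F + Z + (-1 + Z)²)
(620 + P(27, 6))² = (620 + (6 + 27 + (-1 + 27)²))² = (620 + (6 + 27 + 26²))² = (620 + (6 + 27 + 676))² = (620 + 709)² = 1329² = 1766241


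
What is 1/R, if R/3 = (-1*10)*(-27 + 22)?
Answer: 1/150 ≈ 0.0066667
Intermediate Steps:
R = 150 (R = 3*((-1*10)*(-27 + 22)) = 3*(-10*(-5)) = 3*50 = 150)
1/R = 1/150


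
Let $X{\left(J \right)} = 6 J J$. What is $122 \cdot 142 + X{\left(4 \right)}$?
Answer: $17420$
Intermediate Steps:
$X{\left(J \right)} = 6 J^{2}$
$122 \cdot 142 + X{\left(4 \right)} = 122 \cdot 142 + 6 \cdot 4^{2} = 17324 + 6 \cdot 16 = 17324 + 96 = 17420$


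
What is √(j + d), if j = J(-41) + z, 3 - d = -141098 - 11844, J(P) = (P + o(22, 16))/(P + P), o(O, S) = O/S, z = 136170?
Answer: √7776050037/164 ≈ 537.69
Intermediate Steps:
J(P) = (11/8 + P)/(2*P) (J(P) = (P + 22/16)/(P + P) = (P + 22*(1/16))/((2*P)) = (P + 11/8)*(1/(2*P)) = (11/8 + P)*(1/(2*P)) = (11/8 + P)/(2*P))
d = 152945 (d = 3 - (-141098 - 11844) = 3 - 1*(-152942) = 3 + 152942 = 152945)
j = 89327837/656 (j = (1/16)*(11 + 8*(-41))/(-41) + 136170 = (1/16)*(-1/41)*(11 - 328) + 136170 = (1/16)*(-1/41)*(-317) + 136170 = 317/656 + 136170 = 89327837/656 ≈ 1.3617e+5)
√(j + d) = √(89327837/656 + 152945) = √(189659757/656) = √7776050037/164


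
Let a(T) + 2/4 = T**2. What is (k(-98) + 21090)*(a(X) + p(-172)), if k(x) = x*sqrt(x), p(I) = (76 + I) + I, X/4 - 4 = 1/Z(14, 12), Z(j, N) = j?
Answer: -3384945/49 + 2247*I*sqrt(2) ≈ -69081.0 + 3177.7*I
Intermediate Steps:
X = 114/7 (X = 16 + 4/14 = 16 + 4*(1/14) = 16 + 2/7 = 114/7 ≈ 16.286)
a(T) = -1/2 + T**2
p(I) = 76 + 2*I
k(x) = x**(3/2)
(k(-98) + 21090)*(a(X) + p(-172)) = ((-98)**(3/2) + 21090)*((-1/2 + (114/7)**2) + (76 + 2*(-172))) = (-686*I*sqrt(2) + 21090)*((-1/2 + 12996/49) + (76 - 344)) = (21090 - 686*I*sqrt(2))*(25943/98 - 268) = (21090 - 686*I*sqrt(2))*(-321/98) = -3384945/49 + 2247*I*sqrt(2)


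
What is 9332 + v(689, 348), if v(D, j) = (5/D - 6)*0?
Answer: 9332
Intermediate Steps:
v(D, j) = 0 (v(D, j) = (-6 + 5/D)*0 = 0)
9332 + v(689, 348) = 9332 + 0 = 9332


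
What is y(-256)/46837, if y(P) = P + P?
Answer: -512/46837 ≈ -0.010932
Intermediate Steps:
y(P) = 2*P
y(-256)/46837 = (2*(-256))/46837 = -512*1/46837 = -512/46837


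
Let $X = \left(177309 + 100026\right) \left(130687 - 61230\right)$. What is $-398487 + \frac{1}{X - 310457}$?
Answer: $- \frac{7675874422136705}{19262546638} \approx -3.9849 \cdot 10^{5}$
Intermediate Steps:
$X = 19262857095$ ($X = 277335 \cdot 69457 = 19262857095$)
$-398487 + \frac{1}{X - 310457} = -398487 + \frac{1}{19262857095 - 310457} = -398487 + \frac{1}{19262546638} = - \frac{7675874422136705}{19262546638}$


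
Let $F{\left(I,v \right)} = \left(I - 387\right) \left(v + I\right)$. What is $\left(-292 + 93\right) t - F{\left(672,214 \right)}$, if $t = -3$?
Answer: $-251913$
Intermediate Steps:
$F{\left(I,v \right)} = \left(-387 + I\right) \left(I + v\right)$
$\left(-292 + 93\right) t - F{\left(672,214 \right)} = \left(-292 + 93\right) \left(-3\right) - \left(672^{2} - 260064 - 82818 + 672 \cdot 214\right) = \left(-199\right) \left(-3\right) - \left(451584 - 260064 - 82818 + 143808\right) = 597 - 252510 = -251913$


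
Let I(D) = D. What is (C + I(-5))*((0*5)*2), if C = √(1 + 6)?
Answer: 0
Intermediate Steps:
C = √7 ≈ 2.6458
(C + I(-5))*((0*5)*2) = (√7 - 5)*((0*5)*2) = (-5 + √7)*(0*2) = (-5 + √7)*0 = 0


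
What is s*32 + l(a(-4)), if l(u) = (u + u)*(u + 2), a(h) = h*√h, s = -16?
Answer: -640 - 32*I ≈ -640.0 - 32.0*I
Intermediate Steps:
a(h) = h^(3/2)
l(u) = 2*u*(2 + u) (l(u) = (2*u)*(2 + u) = 2*u*(2 + u))
s*32 + l(a(-4)) = -16*32 + 2*(-4)^(3/2)*(2 + (-4)^(3/2)) = -512 + 2*(-8*I)*(2 - 8*I) = -512 - 16*I*(2 - 8*I)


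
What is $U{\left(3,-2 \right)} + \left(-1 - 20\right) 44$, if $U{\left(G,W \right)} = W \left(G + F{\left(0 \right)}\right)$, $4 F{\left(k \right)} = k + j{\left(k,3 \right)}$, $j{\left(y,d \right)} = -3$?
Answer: $- \frac{1857}{2} \approx -928.5$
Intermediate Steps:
$F{\left(k \right)} = - \frac{3}{4} + \frac{k}{4}$ ($F{\left(k \right)} = \frac{k - 3}{4} = \frac{-3 + k}{4} = - \frac{3}{4} + \frac{k}{4}$)
$U{\left(G,W \right)} = W \left(- \frac{3}{4} + G\right)$ ($U{\left(G,W \right)} = W \left(G + \left(- \frac{3}{4} + \frac{1}{4} \cdot 0\right)\right) = W \left(G + \left(- \frac{3}{4} + 0\right)\right) = W \left(G - \frac{3}{4}\right) = W \left(- \frac{3}{4} + G\right)$)
$U{\left(3,-2 \right)} + \left(-1 - 20\right) 44 = \frac{1}{4} \left(-2\right) \left(-3 + 4 \cdot 3\right) + \left(-1 - 20\right) 44 = \frac{1}{4} \left(-2\right) \left(-3 + 12\right) + \left(-1 - 20\right) 44 = \frac{1}{4} \left(-2\right) 9 - 924 = - \frac{9}{2} - 924 = - \frac{1857}{2}$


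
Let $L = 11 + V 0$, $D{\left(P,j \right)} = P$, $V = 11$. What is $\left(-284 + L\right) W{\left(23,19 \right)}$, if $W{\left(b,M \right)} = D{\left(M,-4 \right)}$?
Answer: $-5187$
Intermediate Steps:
$W{\left(b,M \right)} = M$
$L = 11$ ($L = 11 + 11 \cdot 0 = 11 + 0 = 11$)
$\left(-284 + L\right) W{\left(23,19 \right)} = \left(-284 + 11\right) 19 = \left(-273\right) 19 = -5187$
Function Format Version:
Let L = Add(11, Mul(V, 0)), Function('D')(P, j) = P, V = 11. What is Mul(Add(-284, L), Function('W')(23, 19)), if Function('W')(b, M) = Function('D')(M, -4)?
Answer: -5187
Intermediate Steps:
Function('W')(b, M) = M
L = 11 (L = Add(11, Mul(11, 0)) = Add(11, 0) = 11)
Mul(Add(-284, L), Function('W')(23, 19)) = Mul(Add(-284, 11), 19) = Mul(-273, 19) = -5187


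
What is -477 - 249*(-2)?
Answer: 21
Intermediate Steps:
-477 - 249*(-2) = -477 - 1*(-498) = -477 + 498 = 21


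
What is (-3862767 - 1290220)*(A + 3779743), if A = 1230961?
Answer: -25820092572848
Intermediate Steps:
(-3862767 - 1290220)*(A + 3779743) = (-3862767 - 1290220)*(1230961 + 3779743) = -5152987*5010704 = -25820092572848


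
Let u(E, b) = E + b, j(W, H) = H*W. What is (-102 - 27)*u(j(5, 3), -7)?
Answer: -1032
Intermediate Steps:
(-102 - 27)*u(j(5, 3), -7) = (-102 - 27)*(3*5 - 7) = -129*(15 - 7) = -129*8 = -1032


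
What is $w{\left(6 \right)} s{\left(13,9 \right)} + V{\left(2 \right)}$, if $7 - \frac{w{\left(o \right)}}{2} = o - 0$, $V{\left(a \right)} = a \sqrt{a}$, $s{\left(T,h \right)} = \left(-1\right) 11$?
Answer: $-22 + 2 \sqrt{2} \approx -19.172$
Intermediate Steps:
$s{\left(T,h \right)} = -11$
$V{\left(a \right)} = a^{\frac{3}{2}}$
$w{\left(o \right)} = 14 - 2 o$ ($w{\left(o \right)} = 14 - 2 \left(o - 0\right) = 14 - 2 \left(o + 0\right) = 14 - 2 o$)
$w{\left(6 \right)} s{\left(13,9 \right)} + V{\left(2 \right)} = \left(14 - 12\right) \left(-11\right) + 2^{\frac{3}{2}} = \left(14 - 12\right) \left(-11\right) + 2 \sqrt{2} = 2 \left(-11\right) + 2 \sqrt{2} = -22 + 2 \sqrt{2}$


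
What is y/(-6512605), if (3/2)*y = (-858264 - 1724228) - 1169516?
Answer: 7504016/19537815 ≈ 0.38408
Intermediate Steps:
y = -7504016/3 (y = 2*((-858264 - 1724228) - 1169516)/3 = 2*(-2582492 - 1169516)/3 = (⅔)*(-3752008) = -7504016/3 ≈ -2.5013e+6)
y/(-6512605) = -7504016/3/(-6512605) = -7504016/3*(-1/6512605) = 7504016/19537815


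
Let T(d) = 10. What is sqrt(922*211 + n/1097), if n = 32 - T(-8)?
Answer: 2*sqrt(58528404453)/1097 ≈ 441.07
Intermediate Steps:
n = 22 (n = 32 - 1*10 = 32 - 10 = 22)
sqrt(922*211 + n/1097) = sqrt(922*211 + 22/1097) = sqrt(194542 + (1/1097)*22) = sqrt(194542 + 22/1097) = sqrt(213412596/1097) = 2*sqrt(58528404453)/1097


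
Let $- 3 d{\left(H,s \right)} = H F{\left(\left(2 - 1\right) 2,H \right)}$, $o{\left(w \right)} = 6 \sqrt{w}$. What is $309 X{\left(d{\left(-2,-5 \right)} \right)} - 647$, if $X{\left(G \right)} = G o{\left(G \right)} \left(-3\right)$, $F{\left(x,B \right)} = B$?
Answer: $-647 + 4944 i \sqrt{3} \approx -647.0 + 8563.3 i$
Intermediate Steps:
$d{\left(H,s \right)} = - \frac{H^{2}}{3}$ ($d{\left(H,s \right)} = - \frac{H H}{3} = - \frac{H^{2}}{3}$)
$X{\left(G \right)} = - 18 G^{\frac{3}{2}}$ ($X{\left(G \right)} = G 6 \sqrt{G} \left(-3\right) = 6 G^{\frac{3}{2}} \left(-3\right) = - 18 G^{\frac{3}{2}}$)
$309 X{\left(d{\left(-2,-5 \right)} \right)} - 647 = 309 \left(- 18 \left(- \frac{\left(-2\right)^{2}}{3}\right)^{\frac{3}{2}}\right) - 647 = 309 \left(- 18 \left(\left(- \frac{1}{3}\right) 4\right)^{\frac{3}{2}}\right) - 647 = 309 \left(- 18 \left(- \frac{4}{3}\right)^{\frac{3}{2}}\right) - 647 = 309 \left(- 18 \left(- \frac{8 i \sqrt{3}}{9}\right)\right) - 647 = 309 \cdot 16 i \sqrt{3} - 647 = 4944 i \sqrt{3} - 647 = -647 + 4944 i \sqrt{3}$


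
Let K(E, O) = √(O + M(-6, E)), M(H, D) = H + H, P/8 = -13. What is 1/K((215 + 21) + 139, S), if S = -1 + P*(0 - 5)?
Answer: √3/39 ≈ 0.044412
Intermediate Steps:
P = -104 (P = 8*(-13) = -104)
M(H, D) = 2*H
S = 519 (S = -1 - 104*(0 - 5) = -1 - 104*(-5) = -1 + 520 = 519)
K(E, O) = √(-12 + O) (K(E, O) = √(O + 2*(-6)) = √(O - 12) = √(-12 + O))
1/K((215 + 21) + 139, S) = 1/(√(-12 + 519)) = 1/(√507) = 1/(13*√3) = √3/39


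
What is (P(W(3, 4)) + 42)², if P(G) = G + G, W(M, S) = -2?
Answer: 1444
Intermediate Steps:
P(G) = 2*G
(P(W(3, 4)) + 42)² = (2*(-2) + 42)² = (-4 + 42)² = 38² = 1444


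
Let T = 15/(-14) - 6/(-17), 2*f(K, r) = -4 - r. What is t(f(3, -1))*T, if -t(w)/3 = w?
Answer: -1539/476 ≈ -3.2332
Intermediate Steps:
f(K, r) = -2 - r/2 (f(K, r) = (-4 - r)/2 = -2 - r/2)
t(w) = -3*w
T = -171/238 (T = 15*(-1/14) - 6*(-1/17) = -15/14 + 6/17 = -171/238 ≈ -0.71849)
t(f(3, -1))*T = -3*(-2 - 1/2*(-1))*(-171/238) = -3*(-2 + 1/2)*(-171/238) = -3*(-3/2)*(-171/238) = (9/2)*(-171/238) = -1539/476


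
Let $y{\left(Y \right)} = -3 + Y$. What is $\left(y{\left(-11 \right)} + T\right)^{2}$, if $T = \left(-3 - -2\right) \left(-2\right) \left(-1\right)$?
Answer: $256$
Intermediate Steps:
$T = -2$ ($T = \left(-3 + 2\right) \left(-2\right) \left(-1\right) = \left(-1\right) \left(-2\right) \left(-1\right) = 2 \left(-1\right) = -2$)
$\left(y{\left(-11 \right)} + T\right)^{2} = \left(\left(-3 - 11\right) - 2\right)^{2} = \left(-14 - 2\right)^{2} = \left(-16\right)^{2} = 256$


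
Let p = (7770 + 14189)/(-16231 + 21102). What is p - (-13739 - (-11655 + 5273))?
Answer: 35857906/4871 ≈ 7361.5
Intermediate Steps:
p = 21959/4871 ≈ 4.5081
p - (-13739 - (-11655 + 5273)) = 21959/4871 - (-13739 - (-11655 + 5273)) = 21959/4871 - (-13739 - 1*(-6382)) = 21959/4871 - (-13739 + 6382) = 21959/4871 - 1*(-7357) = 21959/4871 + 7357 = 35857906/4871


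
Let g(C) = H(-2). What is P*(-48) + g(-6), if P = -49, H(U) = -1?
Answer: 2351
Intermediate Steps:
g(C) = -1
P*(-48) + g(-6) = -49*(-48) - 1 = 2352 - 1 = 2351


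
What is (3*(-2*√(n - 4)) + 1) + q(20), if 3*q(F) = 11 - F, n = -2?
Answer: -2 - 6*I*√6 ≈ -2.0 - 14.697*I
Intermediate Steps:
q(F) = 11/3 - F/3 (q(F) = (11 - F)/3 = 11/3 - F/3)
(3*(-2*√(n - 4)) + 1) + q(20) = (3*(-2*√(-2 - 4)) + 1) + (11/3 - ⅓*20) = (3*(-2*I*√6) + 1) + (11/3 - 20/3) = (3*(-2*I*√6) + 1) - 3 = (-6*I*√6 + 1) - 3 = (1 - 6*I*√6) - 3 = -2 - 6*I*√6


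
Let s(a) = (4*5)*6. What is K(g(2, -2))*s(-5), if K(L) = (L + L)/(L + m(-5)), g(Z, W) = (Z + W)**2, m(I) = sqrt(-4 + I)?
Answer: 0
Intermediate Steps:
s(a) = 120 (s(a) = 20*6 = 120)
g(Z, W) = (W + Z)**2
K(L) = 2*L/(L + 3*I) (K(L) = (L + L)/(L + sqrt(-4 - 5)) = (2*L)/(L + sqrt(-9)) = (2*L)/(L + 3*I) = 2*L/(L + 3*I))
K(g(2, -2))*s(-5) = (2*(-2 + 2)**2/((-2 + 2)**2 + 3*I))*120 = (2*0**2/(0**2 + 3*I))*120 = (2*0/(0 + 3*I))*120 = (2*0/(3*I))*120 = (2*0*(-I/3))*120 = 0*120 = 0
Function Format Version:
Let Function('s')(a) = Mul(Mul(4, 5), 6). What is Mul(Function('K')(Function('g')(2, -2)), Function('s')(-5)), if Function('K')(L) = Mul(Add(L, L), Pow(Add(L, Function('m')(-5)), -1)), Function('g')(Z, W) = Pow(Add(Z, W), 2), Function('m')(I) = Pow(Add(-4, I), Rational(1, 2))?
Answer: 0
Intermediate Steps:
Function('s')(a) = 120 (Function('s')(a) = Mul(20, 6) = 120)
Function('g')(Z, W) = Pow(Add(W, Z), 2)
Function('K')(L) = Mul(2, L, Pow(Add(L, Mul(3, I)), -1)) (Function('K')(L) = Mul(Add(L, L), Pow(Add(L, Pow(Add(-4, -5), Rational(1, 2))), -1)) = Mul(Mul(2, L), Pow(Add(L, Pow(-9, Rational(1, 2))), -1)) = Mul(Mul(2, L), Pow(Add(L, Mul(3, I)), -1)) = Mul(2, L, Pow(Add(L, Mul(3, I)), -1)))
Mul(Function('K')(Function('g')(2, -2)), Function('s')(-5)) = Mul(Mul(2, Pow(Add(-2, 2), 2), Pow(Add(Pow(Add(-2, 2), 2), Mul(3, I)), -1)), 120) = Mul(Mul(2, Pow(0, 2), Pow(Add(Pow(0, 2), Mul(3, I)), -1)), 120) = Mul(Mul(2, 0, Pow(Add(0, Mul(3, I)), -1)), 120) = Mul(Mul(2, 0, Pow(Mul(3, I), -1)), 120) = Mul(Mul(2, 0, Mul(Rational(-1, 3), I)), 120) = Mul(0, 120) = 0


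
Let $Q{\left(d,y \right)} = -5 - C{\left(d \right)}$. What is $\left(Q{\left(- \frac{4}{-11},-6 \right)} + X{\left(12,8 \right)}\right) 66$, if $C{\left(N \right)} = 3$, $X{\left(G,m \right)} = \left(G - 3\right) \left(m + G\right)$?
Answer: $11352$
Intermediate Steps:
$X{\left(G,m \right)} = \left(-3 + G\right) \left(G + m\right)$
$Q{\left(d,y \right)} = -8$ ($Q{\left(d,y \right)} = -5 - 3 = -8$)
$\left(Q{\left(- \frac{4}{-11},-6 \right)} + X{\left(12,8 \right)}\right) 66 = \left(-8 + \left(12^{2} - 36 - 24 + 12 \cdot 8\right)\right) 66 = \left(-8 + \left(144 - 36 - 24 + 96\right)\right) 66 = \left(-8 + 180\right) 66 = 172 \cdot 66 = 11352$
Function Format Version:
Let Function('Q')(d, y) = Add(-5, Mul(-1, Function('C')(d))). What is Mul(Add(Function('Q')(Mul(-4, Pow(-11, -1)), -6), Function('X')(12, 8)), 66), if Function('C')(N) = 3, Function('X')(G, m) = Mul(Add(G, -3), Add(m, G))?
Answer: 11352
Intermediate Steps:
Function('X')(G, m) = Mul(Add(-3, G), Add(G, m))
Function('Q')(d, y) = -8 (Function('Q')(d, y) = Add(-5, Mul(-1, 3)) = Add(-5, -3) = -8)
Mul(Add(Function('Q')(Mul(-4, Pow(-11, -1)), -6), Function('X')(12, 8)), 66) = Mul(Add(-8, Add(Pow(12, 2), Mul(-3, 12), Mul(-3, 8), Mul(12, 8))), 66) = Mul(Add(-8, Add(144, -36, -24, 96)), 66) = Mul(Add(-8, 180), 66) = Mul(172, 66) = 11352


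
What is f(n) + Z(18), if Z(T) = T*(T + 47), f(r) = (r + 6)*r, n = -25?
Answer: 1645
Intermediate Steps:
f(r) = r*(6 + r) (f(r) = (6 + r)*r = r*(6 + r))
Z(T) = T*(47 + T)
f(n) + Z(18) = -25*(6 - 25) + 18*(47 + 18) = -25*(-19) + 18*65 = 475 + 1170 = 1645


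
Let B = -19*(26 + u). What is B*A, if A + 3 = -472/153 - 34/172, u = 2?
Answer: 21989422/6579 ≈ 3342.4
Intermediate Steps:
B = -532 (B = -19*(26 + 2) = -19*28 = -532)
A = -82667/13158 (A = -3 + (-472/153 - 34/172) = -3 + (-472*1/153 - 34*1/172) = -3 + (-472/153 - 17/86) = -3 - 43193/13158 = -82667/13158 ≈ -6.2826)
B*A = -532*(-82667/13158) = 21989422/6579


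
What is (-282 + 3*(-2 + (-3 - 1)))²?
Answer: 90000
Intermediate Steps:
(-282 + 3*(-2 + (-3 - 1)))² = (-282 + 3*(-2 - 4))² = (-282 + 3*(-6))² = (-282 - 18)² = (-300)² = 90000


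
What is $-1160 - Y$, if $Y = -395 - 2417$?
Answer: $1652$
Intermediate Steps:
$Y = -2812$
$-1160 - Y = -1160 - -2812 = -1160 + 2812 = 1652$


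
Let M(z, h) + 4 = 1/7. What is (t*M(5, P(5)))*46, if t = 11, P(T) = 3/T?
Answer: -13662/7 ≈ -1951.7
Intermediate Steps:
M(z, h) = -27/7 (M(z, h) = -4 + 1/7 = -4 + ⅐ = -27/7)
(t*M(5, P(5)))*46 = (11*(-27/7))*46 = -297/7*46 = -13662/7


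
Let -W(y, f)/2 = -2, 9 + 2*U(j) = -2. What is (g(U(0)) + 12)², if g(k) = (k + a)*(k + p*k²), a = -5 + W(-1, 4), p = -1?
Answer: 3822025/64 ≈ 59719.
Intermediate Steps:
U(j) = -11/2 (U(j) = -9/2 + (½)*(-2) = -9/2 - 1 = -11/2)
W(y, f) = 4 (W(y, f) = -2*(-2) = 4)
a = -1 (a = -5 + 4 = -1)
g(k) = (-1 + k)*(k - k²) (g(k) = (k - 1)*(k - k²) = (-1 + k)*(k - k²))
(g(U(0)) + 12)² = (-11*(-1 - (-11/2)² + 2*(-11/2))/2 + 12)² = (-11*(-1 - 1*121/4 - 11)/2 + 12)² = (-11*(-1 - 121/4 - 11)/2 + 12)² = (-11/2*(-169/4) + 12)² = (1859/8 + 12)² = (1955/8)² = 3822025/64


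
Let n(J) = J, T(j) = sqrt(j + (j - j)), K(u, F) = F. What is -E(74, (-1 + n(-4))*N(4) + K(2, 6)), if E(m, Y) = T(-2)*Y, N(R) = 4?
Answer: 14*I*sqrt(2) ≈ 19.799*I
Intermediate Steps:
T(j) = sqrt(j) (T(j) = sqrt(j + 0) = sqrt(j))
E(m, Y) = I*Y*sqrt(2) (E(m, Y) = sqrt(-2)*Y = (I*sqrt(2))*Y = I*Y*sqrt(2))
-E(74, (-1 + n(-4))*N(4) + K(2, 6)) = -I*((-1 - 4)*4 + 6)*sqrt(2) = -I*(-5*4 + 6)*sqrt(2) = -I*(-20 + 6)*sqrt(2) = -I*(-14)*sqrt(2) = -(-14)*I*sqrt(2) = 14*I*sqrt(2)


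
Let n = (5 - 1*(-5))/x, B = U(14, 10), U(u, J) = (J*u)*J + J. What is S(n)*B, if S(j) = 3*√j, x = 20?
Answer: 2115*√2 ≈ 2991.1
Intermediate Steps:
U(u, J) = J + u*J² (U(u, J) = u*J² + J = J + u*J²)
B = 1410 (B = 10*(1 + 10*14) = 10*(1 + 140) = 10*141 = 1410)
n = ½ (n = (5 - 1*(-5))/20 = (5 + 5)*(1/20) = 10*(1/20) = ½ ≈ 0.50000)
S(n)*B = (3*√(½))*1410 = (3*(√2/2))*1410 = (3*√2/2)*1410 = 2115*√2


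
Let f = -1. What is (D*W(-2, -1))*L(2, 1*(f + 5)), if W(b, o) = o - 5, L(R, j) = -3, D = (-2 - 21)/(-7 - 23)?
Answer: 69/5 ≈ 13.800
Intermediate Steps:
D = 23/30 (D = -23/(-30) = -23*(-1/30) = 23/30 ≈ 0.76667)
W(b, o) = -5 + o
(D*W(-2, -1))*L(2, 1*(f + 5)) = (23*(-5 - 1)/30)*(-3) = ((23/30)*(-6))*(-3) = -23/5*(-3) = 69/5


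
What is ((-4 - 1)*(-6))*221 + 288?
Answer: 6918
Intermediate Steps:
((-4 - 1)*(-6))*221 + 288 = -5*(-6)*221 + 288 = 30*221 + 288 = 6630 + 288 = 6918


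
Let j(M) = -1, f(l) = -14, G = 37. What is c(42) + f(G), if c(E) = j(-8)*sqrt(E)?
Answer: -14 - sqrt(42) ≈ -20.481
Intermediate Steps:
c(E) = -sqrt(E)
c(42) + f(G) = -sqrt(42) - 14 = -14 - sqrt(42)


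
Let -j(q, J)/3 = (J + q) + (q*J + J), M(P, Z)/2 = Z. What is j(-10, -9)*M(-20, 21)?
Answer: -7812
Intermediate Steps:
M(P, Z) = 2*Z
j(q, J) = -6*J - 3*q - 3*J*q (j(q, J) = -3*((J + q) + (q*J + J)) = -3*((J + q) + (J*q + J)) = -3*((J + q) + (J + J*q)) = -3*(q + 2*J + J*q) = -6*J - 3*q - 3*J*q)
j(-10, -9)*M(-20, 21) = (-6*(-9) - 3*(-10) - 3*(-9)*(-10))*(2*21) = (54 + 30 - 270)*42 = -186*42 = -7812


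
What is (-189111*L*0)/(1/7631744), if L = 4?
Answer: 0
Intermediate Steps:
(-189111*L*0)/(1/7631744) = (-756444*0)/(1/7631744) = (-189111*0)/(1/7631744) = 0*7631744 = 0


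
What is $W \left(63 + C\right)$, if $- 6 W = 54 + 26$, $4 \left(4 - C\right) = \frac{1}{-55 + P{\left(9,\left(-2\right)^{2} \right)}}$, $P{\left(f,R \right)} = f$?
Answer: $- \frac{61645}{69} \approx -893.41$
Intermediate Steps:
$C = \frac{737}{184}$ ($C = 4 - \frac{1}{4 \left(-55 + 9\right)} = 4 - \frac{1}{4 \left(-46\right)} = 4 - - \frac{1}{184} = 4 + \frac{1}{184} = \frac{737}{184} \approx 4.0054$)
$W = - \frac{40}{3}$ ($W = - \frac{54 + 26}{6} = \left(- \frac{1}{6}\right) 80 = - \frac{40}{3} \approx -13.333$)
$W \left(63 + C\right) = - \frac{40 \left(63 + \frac{737}{184}\right)}{3} = \left(- \frac{40}{3}\right) \frac{12329}{184} = - \frac{61645}{69}$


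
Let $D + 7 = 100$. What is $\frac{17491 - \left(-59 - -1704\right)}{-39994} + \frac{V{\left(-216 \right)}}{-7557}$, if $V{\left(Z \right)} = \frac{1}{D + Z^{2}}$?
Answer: $- \frac{2799054835136}{7064584013421} \approx -0.39621$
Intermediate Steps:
$D = 93$ ($D = -7 + 100 = 93$)
$V{\left(Z \right)} = \frac{1}{93 + Z^{2}}$
$\frac{17491 - \left(-59 - -1704\right)}{-39994} + \frac{V{\left(-216 \right)}}{-7557} = \frac{17491 - \left(-59 - -1704\right)}{-39994} + \frac{1}{\left(93 + \left(-216\right)^{2}\right) \left(-7557\right)} = \left(17491 - \left(-59 + 1704\right)\right) \left(- \frac{1}{39994}\right) + \frac{1}{93 + 46656} \left(- \frac{1}{7557}\right) = \left(17491 - 1645\right) \left(- \frac{1}{39994}\right) + \frac{1}{46749} \left(- \frac{1}{7557}\right) = 15846 \left(- \frac{1}{39994}\right) - \frac{1}{353282193} = - \frac{7923}{19997} - \frac{1}{353282193} = - \frac{2799054835136}{7064584013421}$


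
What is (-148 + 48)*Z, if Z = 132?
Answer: -13200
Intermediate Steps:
(-148 + 48)*Z = (-148 + 48)*132 = -100*132 = -13200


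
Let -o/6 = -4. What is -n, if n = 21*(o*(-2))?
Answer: 1008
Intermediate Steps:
o = 24 (o = -6*(-4) = 24)
n = -1008 (n = 21*(24*(-2)) = 21*(-48) = -1008)
-n = -1*(-1008) = 1008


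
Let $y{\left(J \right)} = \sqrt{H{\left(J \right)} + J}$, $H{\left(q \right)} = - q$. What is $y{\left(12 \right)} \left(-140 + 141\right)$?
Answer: $0$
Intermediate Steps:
$y{\left(J \right)} = 0$ ($y{\left(J \right)} = \sqrt{- J + J} = \sqrt{0} = 0$)
$y{\left(12 \right)} \left(-140 + 141\right) = 0 \left(-140 + 141\right) = 0 \cdot 1 = 0$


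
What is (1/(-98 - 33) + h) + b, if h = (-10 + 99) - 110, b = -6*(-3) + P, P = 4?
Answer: 130/131 ≈ 0.99237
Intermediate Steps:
b = 22 (b = -6*(-3) + 4 = 18 + 4 = 22)
h = -21 (h = 89 - 110 = -21)
(1/(-98 - 33) + h) + b = (1/(-98 - 33) - 21) + 22 = (1/(-131) - 21) + 22 = (-1/131 - 21) + 22 = -2752/131 + 22 = 130/131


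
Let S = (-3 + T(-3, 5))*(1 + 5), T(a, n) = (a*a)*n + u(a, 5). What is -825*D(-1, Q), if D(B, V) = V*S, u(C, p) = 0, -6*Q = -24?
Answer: -831600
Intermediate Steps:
Q = 4 (Q = -⅙*(-24) = 4)
T(a, n) = n*a² (T(a, n) = (a*a)*n + 0 = a²*n + 0 = n*a² + 0 = n*a²)
S = 252 (S = (-3 + 5*(-3)²)*(1 + 5) = (-3 + 5*9)*6 = (-3 + 45)*6 = 42*6 = 252)
D(B, V) = 252*V (D(B, V) = V*252 = 252*V)
-825*D(-1, Q) = -207900*4 = -825*1008 = -831600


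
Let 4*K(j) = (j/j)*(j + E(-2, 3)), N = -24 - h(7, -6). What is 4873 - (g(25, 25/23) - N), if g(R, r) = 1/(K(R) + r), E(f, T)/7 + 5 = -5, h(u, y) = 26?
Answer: 4509597/935 ≈ 4823.1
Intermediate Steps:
E(f, T) = -70 (E(f, T) = -35 + 7*(-5) = -35 - 35 = -70)
N = -50 (N = -24 - 1*26 = -24 - 26 = -50)
K(j) = -35/2 + j/4 (K(j) = ((j/j)*(j - 70))/4 = (1*(-70 + j))/4 = (-70 + j)/4 = -35/2 + j/4)
g(R, r) = 1/(-35/2 + r + R/4) (g(R, r) = 1/((-35/2 + R/4) + r) = 1/(-35/2 + r + R/4))
4873 - (g(25, 25/23) - N) = 4873 - (4/(-70 + 25 + 4*(25/23)) - 1*(-50)) = 4873 - (4/(-70 + 25 + 4*(25*(1/23))) + 50) = 4873 - (4/(-70 + 25 + 4*(25/23)) + 50) = 4873 - (4/(-70 + 25 + 100/23) + 50) = 4873 - (4/(-935/23) + 50) = 4873 - (4*(-23/935) + 50) = 4873 - (-92/935 + 50) = 4873 - 1*46658/935 = 4873 - 46658/935 = 4509597/935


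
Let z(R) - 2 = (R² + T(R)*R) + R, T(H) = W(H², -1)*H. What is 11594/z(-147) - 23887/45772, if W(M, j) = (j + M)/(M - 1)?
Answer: -498204183/1971537356 ≈ -0.25270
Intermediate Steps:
W(M, j) = (M + j)/(-1 + M)
T(H) = H (T(H) = ((H² - 1)/(-1 + H²))*H = ((-1 + H²)/(-1 + H²))*H = 1*H = H)
z(R) = 2 + R + 2*R² (z(R) = 2 + ((R² + R*R) + R) = 2 + ((R² + R²) + R) = 2 + (2*R² + R) = 2 + (R + 2*R²) = 2 + R + 2*R²)
11594/z(-147) - 23887/45772 = 11594/(2 - 147 + 2*(-147)²) - 23887/45772 = 11594/(2 - 147 + 2*21609) - 23887*1/45772 = 11594/(2 - 147 + 43218) - 23887/45772 = 11594/43073 - 23887/45772 = -498204183/1971537356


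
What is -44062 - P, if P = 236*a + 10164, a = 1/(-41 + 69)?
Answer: -379641/7 ≈ -54234.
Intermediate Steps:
a = 1/28 ≈ 0.035714
P = 71207/7 (P = 236*(1/28) + 10164 = 59/7 + 10164 = 71207/7 ≈ 10172.)
-44062 - P = -44062 - 1*71207/7 = -44062 - 71207/7 = -379641/7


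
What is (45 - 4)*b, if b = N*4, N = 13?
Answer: 2132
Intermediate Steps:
b = 52 (b = 13*4 = 52)
(45 - 4)*b = (45 - 4)*52 = 41*52 = 2132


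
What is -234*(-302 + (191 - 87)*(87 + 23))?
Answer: -2606292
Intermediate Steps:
-234*(-302 + (191 - 87)*(87 + 23)) = -234*(-302 + 104*110) = -234*(-302 + 11440) = -234*11138 = -2606292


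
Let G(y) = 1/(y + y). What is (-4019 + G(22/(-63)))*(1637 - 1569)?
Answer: -3007283/11 ≈ -2.7339e+5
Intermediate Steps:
G(y) = 1/(2*y)
(-4019 + G(22/(-63)))*(1637 - 1569) = (-4019 + 1/(2*((22/(-63)))))*(1637 - 1569) = (-4019 + 1/(2*((22*(-1/63)))))*68 = (-4019 + 1/(2*(-22/63)))*68 = (-4019 + (½)*(-63/22))*68 = (-4019 - 63/44)*68 = -176899/44*68 = -3007283/11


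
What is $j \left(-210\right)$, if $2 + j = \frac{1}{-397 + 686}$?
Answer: $\frac{121170}{289} \approx 419.27$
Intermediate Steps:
$j = - \frac{577}{289}$ ($j = -2 + \frac{1}{-397 + 686} = -2 + \frac{1}{289} = - \frac{577}{289} \approx -1.9965$)
$j \left(-210\right) = \left(- \frac{577}{289}\right) \left(-210\right) = \frac{121170}{289}$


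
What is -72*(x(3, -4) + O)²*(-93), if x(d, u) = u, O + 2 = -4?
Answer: 669600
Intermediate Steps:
O = -6 (O = -2 - 4 = -6)
-72*(x(3, -4) + O)²*(-93) = -72*(-4 - 6)²*(-93) = -72*(-10)²*(-93) = -72*100*(-93) = -7200*(-93) = 669600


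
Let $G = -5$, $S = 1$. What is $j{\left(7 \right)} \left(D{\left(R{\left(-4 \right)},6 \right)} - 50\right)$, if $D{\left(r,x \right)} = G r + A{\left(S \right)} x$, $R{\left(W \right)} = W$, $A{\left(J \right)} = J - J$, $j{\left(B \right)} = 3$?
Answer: $-90$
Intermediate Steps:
$A{\left(J \right)} = 0$
$D{\left(r,x \right)} = - 5 r$ ($D{\left(r,x \right)} = - 5 r + 0 x = - 5 r + 0 = - 5 r$)
$j{\left(7 \right)} \left(D{\left(R{\left(-4 \right)},6 \right)} - 50\right) = 3 \left(\left(-5\right) \left(-4\right) - 50\right) = 3 \left(20 - 50\right) = 3 \left(-30\right) = -90$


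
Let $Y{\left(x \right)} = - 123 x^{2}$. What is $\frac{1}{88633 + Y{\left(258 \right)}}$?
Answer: $- \frac{1}{8098739} \approx -1.2348 \cdot 10^{-7}$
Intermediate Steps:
$\frac{1}{88633 + Y{\left(258 \right)}} = \frac{1}{88633 - 123 \cdot 258^{2}} = \frac{1}{88633 - 8187372} = \frac{1}{-8098739} = - \frac{1}{8098739}$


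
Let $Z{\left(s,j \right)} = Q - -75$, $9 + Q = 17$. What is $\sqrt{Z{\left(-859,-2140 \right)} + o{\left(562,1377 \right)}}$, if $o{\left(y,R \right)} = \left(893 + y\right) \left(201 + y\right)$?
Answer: $2 \sqrt{277562} \approx 1053.7$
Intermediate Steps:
$Q = 8$ ($Q = -9 + 17 = 8$)
$o{\left(y,R \right)} = \left(201 + y\right) \left(893 + y\right)$
$Z{\left(s,j \right)} = 83$ ($Z{\left(s,j \right)} = 8 - -75 = 8 + 75 = 83$)
$\sqrt{Z{\left(-859,-2140 \right)} + o{\left(562,1377 \right)}} = \sqrt{83 + \left(179493 + 562^{2} + 1094 \cdot 562\right)} = \sqrt{83 + \left(179493 + 315844 + 614828\right)} = \sqrt{83 + 1110165} = \sqrt{1110248} = 2 \sqrt{277562}$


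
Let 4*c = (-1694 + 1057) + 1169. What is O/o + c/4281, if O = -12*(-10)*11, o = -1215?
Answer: -121985/115587 ≈ -1.0554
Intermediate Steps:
c = 133 (c = ((-1694 + 1057) + 1169)/4 = (-637 + 1169)/4 = (¼)*532 = 133)
O = 1320 (O = 120*11 = 1320)
O/o + c/4281 = 1320/(-1215) + 133/4281 = 1320*(-1/1215) + 133*(1/4281) = -88/81 + 133/4281 = -121985/115587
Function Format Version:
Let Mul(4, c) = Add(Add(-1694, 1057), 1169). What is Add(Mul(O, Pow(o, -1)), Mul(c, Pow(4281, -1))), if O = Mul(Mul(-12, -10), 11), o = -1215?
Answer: Rational(-121985, 115587) ≈ -1.0554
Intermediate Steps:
c = 133 (c = Mul(Rational(1, 4), Add(Add(-1694, 1057), 1169)) = Mul(Rational(1, 4), Add(-637, 1169)) = Mul(Rational(1, 4), 532) = 133)
O = 1320 (O = Mul(120, 11) = 1320)
Add(Mul(O, Pow(o, -1)), Mul(c, Pow(4281, -1))) = Add(Mul(1320, Pow(-1215, -1)), Mul(133, Pow(4281, -1))) = Add(Mul(1320, Rational(-1, 1215)), Mul(133, Rational(1, 4281))) = Add(Rational(-88, 81), Rational(133, 4281)) = Rational(-121985, 115587)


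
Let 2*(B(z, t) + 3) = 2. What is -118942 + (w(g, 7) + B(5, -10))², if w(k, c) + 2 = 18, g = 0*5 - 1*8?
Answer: -118746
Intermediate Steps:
g = -8 (g = 0 - 8 = -8)
B(z, t) = -2 (B(z, t) = -3 + (½)*2 = -3 + 1 = -2)
w(k, c) = 16 (w(k, c) = -2 + 18 = 16)
-118942 + (w(g, 7) + B(5, -10))² = -118942 + (16 - 2)² = -118942 + 14² = -118942 + 196 = -118746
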